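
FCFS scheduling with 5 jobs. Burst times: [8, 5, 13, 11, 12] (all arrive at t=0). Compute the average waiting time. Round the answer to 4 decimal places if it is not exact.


FCFS order (as given): [8, 5, 13, 11, 12]
Waiting times:
  Job 1: wait = 0
  Job 2: wait = 8
  Job 3: wait = 13
  Job 4: wait = 26
  Job 5: wait = 37
Sum of waiting times = 84
Average waiting time = 84/5 = 16.8

16.8


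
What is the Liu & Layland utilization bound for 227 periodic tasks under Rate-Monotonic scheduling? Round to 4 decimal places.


Compute 2^(1/227) = 1.0030581785
Subtract 1: 1.0030581785 - 1 = 0.0030581785
Multiply by n: 227 * 0.0030581785 = 0.6942065195
Round to 4 dp: 0.6942

0.6942


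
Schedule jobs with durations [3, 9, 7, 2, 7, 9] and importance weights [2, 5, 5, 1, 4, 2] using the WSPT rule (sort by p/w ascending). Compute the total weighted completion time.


Compute p/w ratios and sort ascending (WSPT): [(7, 5), (3, 2), (7, 4), (9, 5), (2, 1), (9, 2)]
Compute weighted completion times:
  Job (p=7,w=5): C=7, w*C=5*7=35
  Job (p=3,w=2): C=10, w*C=2*10=20
  Job (p=7,w=4): C=17, w*C=4*17=68
  Job (p=9,w=5): C=26, w*C=5*26=130
  Job (p=2,w=1): C=28, w*C=1*28=28
  Job (p=9,w=2): C=37, w*C=2*37=74
Total weighted completion time = 355

355


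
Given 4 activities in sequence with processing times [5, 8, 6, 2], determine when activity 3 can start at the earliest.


Activity 3 starts after activities 1 through 2 complete.
Predecessor durations: [5, 8]
ES = 5 + 8 = 13

13


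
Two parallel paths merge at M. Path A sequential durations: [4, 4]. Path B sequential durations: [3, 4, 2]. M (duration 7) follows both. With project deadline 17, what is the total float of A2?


Forward pass: ES(A2) = sum of predecessors on chain A = 4
EF = ES + duration = 4 + 4 = 8
Backward pass: LF(M) = deadline = 17; LS(M) = 17 - 7 = 10
LF(A2) = LS(M) - sum(successors on chain A) = 10 - 0 = 10
LS = LF - duration = 10 - 4 = 6
Total float = LS - ES = 6 - 4 = 2

2


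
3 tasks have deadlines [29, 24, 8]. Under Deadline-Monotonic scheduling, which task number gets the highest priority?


Sort tasks by relative deadline (ascending):
  Task 3: deadline = 8
  Task 2: deadline = 24
  Task 1: deadline = 29
Priority order (highest first): [3, 2, 1]
Highest priority task = 3

3


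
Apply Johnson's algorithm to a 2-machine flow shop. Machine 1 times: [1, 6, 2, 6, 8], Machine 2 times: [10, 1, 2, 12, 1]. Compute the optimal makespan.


Apply Johnson's rule:
  Group 1 (a <= b): [(1, 1, 10), (3, 2, 2), (4, 6, 12)]
  Group 2 (a > b): [(2, 6, 1), (5, 8, 1)]
Optimal job order: [1, 3, 4, 2, 5]
Schedule:
  Job 1: M1 done at 1, M2 done at 11
  Job 3: M1 done at 3, M2 done at 13
  Job 4: M1 done at 9, M2 done at 25
  Job 2: M1 done at 15, M2 done at 26
  Job 5: M1 done at 23, M2 done at 27
Makespan = 27

27


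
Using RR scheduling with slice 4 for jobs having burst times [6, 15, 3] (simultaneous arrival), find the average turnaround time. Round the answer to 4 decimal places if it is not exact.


Time quantum = 4
Execution trace:
  J1 runs 4 units, time = 4
  J2 runs 4 units, time = 8
  J3 runs 3 units, time = 11
  J1 runs 2 units, time = 13
  J2 runs 4 units, time = 17
  J2 runs 4 units, time = 21
  J2 runs 3 units, time = 24
Finish times: [13, 24, 11]
Average turnaround = 48/3 = 16.0

16.0


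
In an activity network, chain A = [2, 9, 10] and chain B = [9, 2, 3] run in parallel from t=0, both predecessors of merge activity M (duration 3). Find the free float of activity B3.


ES(B3) = sum of predecessors on chain B = 11
EF(B3) = ES + duration = 11 + 3 = 14
Successor of B3 is M. ES(M) = max(sum(A), sum(B)) = max(21, 14) = 21
Free float = ES(successor) - EF(current) = 21 - 14 = 7

7


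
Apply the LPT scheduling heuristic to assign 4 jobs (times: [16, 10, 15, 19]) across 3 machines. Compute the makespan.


Sort jobs in decreasing order (LPT): [19, 16, 15, 10]
Assign each job to the least loaded machine:
  Machine 1: jobs [19], load = 19
  Machine 2: jobs [16], load = 16
  Machine 3: jobs [15, 10], load = 25
Makespan = max load = 25

25


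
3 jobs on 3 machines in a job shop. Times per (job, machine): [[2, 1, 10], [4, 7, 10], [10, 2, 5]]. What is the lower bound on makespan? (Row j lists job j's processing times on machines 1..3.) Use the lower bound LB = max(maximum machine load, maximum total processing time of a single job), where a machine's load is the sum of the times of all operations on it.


Machine loads:
  Machine 1: 2 + 4 + 10 = 16
  Machine 2: 1 + 7 + 2 = 10
  Machine 3: 10 + 10 + 5 = 25
Max machine load = 25
Job totals:
  Job 1: 13
  Job 2: 21
  Job 3: 17
Max job total = 21
Lower bound = max(25, 21) = 25

25


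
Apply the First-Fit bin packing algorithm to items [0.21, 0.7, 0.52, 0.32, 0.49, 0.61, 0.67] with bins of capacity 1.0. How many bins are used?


Place items sequentially using First-Fit:
  Item 0.21 -> new Bin 1
  Item 0.7 -> Bin 1 (now 0.91)
  Item 0.52 -> new Bin 2
  Item 0.32 -> Bin 2 (now 0.84)
  Item 0.49 -> new Bin 3
  Item 0.61 -> new Bin 4
  Item 0.67 -> new Bin 5
Total bins used = 5

5


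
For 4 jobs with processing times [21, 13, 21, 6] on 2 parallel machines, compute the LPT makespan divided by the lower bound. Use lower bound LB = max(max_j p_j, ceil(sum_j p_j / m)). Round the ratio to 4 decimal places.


LPT order: [21, 21, 13, 6]
Machine loads after assignment: [34, 27]
LPT makespan = 34
Lower bound = max(max_job, ceil(total/2)) = max(21, 31) = 31
Ratio = 34 / 31 = 1.0968

1.0968


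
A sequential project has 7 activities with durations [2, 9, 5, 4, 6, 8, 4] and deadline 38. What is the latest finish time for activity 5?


LF(activity 5) = deadline - sum of successor durations
Successors: activities 6 through 7 with durations [8, 4]
Sum of successor durations = 12
LF = 38 - 12 = 26

26


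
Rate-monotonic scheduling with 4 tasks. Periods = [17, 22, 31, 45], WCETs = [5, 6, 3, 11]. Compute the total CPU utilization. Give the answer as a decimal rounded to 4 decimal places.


Compute individual utilizations (exact fractions):
  Task 1: C/T = 5/17 (approx. 0.2941)
  Task 2: C/T = 6/22 = 3/11 (approx. 0.2727)
  Task 3: C/T = 3/31 (approx. 0.0968)
  Task 4: C/T = 11/45 (approx. 0.2444)
Total utilization U = 5/17 + 3/11 + 3/31 + 11/45 = 236882/260865
Rounded to 4 decimal places: U = 0.9081
RM (Liu & Layland) bound for 4 tasks = 0.756828; compare with U = 236882/260865 (approx. 0.908064)
bound < U <= 1, so the RM sufficient condition is not met (inconclusive; an exact test such as response-time analysis is needed).

0.9081


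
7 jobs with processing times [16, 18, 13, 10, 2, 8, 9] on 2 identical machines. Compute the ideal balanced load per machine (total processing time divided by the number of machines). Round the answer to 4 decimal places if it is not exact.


Total processing time = 16 + 18 + 13 + 10 + 2 + 8 + 9 = 76
Number of machines = 2
Ideal balanced load = 76 / 2 = 38.0

38.0


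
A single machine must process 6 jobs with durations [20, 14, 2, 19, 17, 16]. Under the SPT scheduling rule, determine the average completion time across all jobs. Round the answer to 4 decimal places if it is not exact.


Sort jobs by processing time (SPT order): [2, 14, 16, 17, 19, 20]
Compute completion times sequentially:
  Job 1: processing = 2, completes at 2
  Job 2: processing = 14, completes at 16
  Job 3: processing = 16, completes at 32
  Job 4: processing = 17, completes at 49
  Job 5: processing = 19, completes at 68
  Job 6: processing = 20, completes at 88
Sum of completion times = 255
Average completion time = 255/6 = 42.5

42.5


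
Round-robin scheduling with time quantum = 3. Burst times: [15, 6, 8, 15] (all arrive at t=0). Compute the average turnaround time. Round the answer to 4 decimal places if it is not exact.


Time quantum = 3
Execution trace:
  J1 runs 3 units, time = 3
  J2 runs 3 units, time = 6
  J3 runs 3 units, time = 9
  J4 runs 3 units, time = 12
  J1 runs 3 units, time = 15
  J2 runs 3 units, time = 18
  J3 runs 3 units, time = 21
  J4 runs 3 units, time = 24
  J1 runs 3 units, time = 27
  J3 runs 2 units, time = 29
  J4 runs 3 units, time = 32
  J1 runs 3 units, time = 35
  J4 runs 3 units, time = 38
  J1 runs 3 units, time = 41
  J4 runs 3 units, time = 44
Finish times: [41, 18, 29, 44]
Average turnaround = 132/4 = 33.0

33.0


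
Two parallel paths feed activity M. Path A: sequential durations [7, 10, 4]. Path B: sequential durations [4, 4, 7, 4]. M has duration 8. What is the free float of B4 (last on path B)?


ES(B4) = sum of predecessors on chain B = 15
EF(B4) = ES + duration = 15 + 4 = 19
Successor of B4 is M. ES(M) = max(sum(A), sum(B)) = max(21, 19) = 21
Free float = ES(successor) - EF(current) = 21 - 19 = 2

2


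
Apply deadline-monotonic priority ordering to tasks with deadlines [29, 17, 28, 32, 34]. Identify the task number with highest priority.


Sort tasks by relative deadline (ascending):
  Task 2: deadline = 17
  Task 3: deadline = 28
  Task 1: deadline = 29
  Task 4: deadline = 32
  Task 5: deadline = 34
Priority order (highest first): [2, 3, 1, 4, 5]
Highest priority task = 2

2


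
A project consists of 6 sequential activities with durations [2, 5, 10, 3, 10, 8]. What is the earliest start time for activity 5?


Activity 5 starts after activities 1 through 4 complete.
Predecessor durations: [2, 5, 10, 3]
ES = 2 + 5 + 10 + 3 = 20

20


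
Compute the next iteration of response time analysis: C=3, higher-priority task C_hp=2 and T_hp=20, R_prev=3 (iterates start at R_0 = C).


R_next = C + ceil(R_prev / T_hp) * C_hp
ceil(3 / 20) = ceil(0.15) = 1
Interference = 1 * 2 = 2
R_next = 3 + 2 = 5

5


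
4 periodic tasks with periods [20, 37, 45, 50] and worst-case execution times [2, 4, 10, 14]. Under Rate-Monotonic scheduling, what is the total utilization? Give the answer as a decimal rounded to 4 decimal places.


Compute individual utilizations (exact fractions):
  Task 1: C/T = 2/20 = 1/10 (approx. 0.1)
  Task 2: C/T = 4/37 (approx. 0.1081)
  Task 3: C/T = 10/45 = 2/9 (approx. 0.2222)
  Task 4: C/T = 14/50 = 7/25 (approx. 0.28)
Total utilization U = 1/10 + 4/37 + 2/9 + 7/25 = 11827/16650
Rounded to 4 decimal places: U = 0.7103
RM (Liu & Layland) bound for 4 tasks = 0.756828; compare with U = 11827/16650 (approx. 0.710330)
U <= bound, so schedulable by RM sufficient condition.

0.7103


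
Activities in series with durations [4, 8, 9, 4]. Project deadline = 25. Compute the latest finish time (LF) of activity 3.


LF(activity 3) = deadline - sum of successor durations
Successors: activities 4 through 4 with durations [4]
Sum of successor durations = 4
LF = 25 - 4 = 21

21


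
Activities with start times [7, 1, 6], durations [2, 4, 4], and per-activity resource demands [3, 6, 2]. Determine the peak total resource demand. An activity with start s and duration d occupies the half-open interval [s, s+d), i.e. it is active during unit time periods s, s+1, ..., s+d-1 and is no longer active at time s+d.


Each activity i is active on [start_i, start_i + duration_i).
Compute total resource usage per time slot:
  t=0: active resources = [], total = 0
  t=1: active resources = [6], total = 6
  t=2: active resources = [6], total = 6
  t=3: active resources = [6], total = 6
  t=4: active resources = [6], total = 6
  t=5: active resources = [], total = 0
  t=6: active resources = [2], total = 2
  t=7: active resources = [3, 2], total = 5
  t=8: active resources = [3, 2], total = 5
  t=9: active resources = [2], total = 2
Peak resource demand = 6

6


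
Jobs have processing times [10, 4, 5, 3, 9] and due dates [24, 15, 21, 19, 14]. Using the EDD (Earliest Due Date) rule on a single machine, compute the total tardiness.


Sort by due date (EDD order): [(9, 14), (4, 15), (3, 19), (5, 21), (10, 24)]
Compute completion times and tardiness:
  Job 1: p=9, d=14, C=9, tardiness=max(0,9-14)=0
  Job 2: p=4, d=15, C=13, tardiness=max(0,13-15)=0
  Job 3: p=3, d=19, C=16, tardiness=max(0,16-19)=0
  Job 4: p=5, d=21, C=21, tardiness=max(0,21-21)=0
  Job 5: p=10, d=24, C=31, tardiness=max(0,31-24)=7
Total tardiness = 7

7


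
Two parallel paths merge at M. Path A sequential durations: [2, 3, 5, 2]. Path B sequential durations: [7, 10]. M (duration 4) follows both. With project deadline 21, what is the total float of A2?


Forward pass: ES(A2) = sum of predecessors on chain A = 2
EF = ES + duration = 2 + 3 = 5
Backward pass: LF(M) = deadline = 21; LS(M) = 21 - 4 = 17
LF(A2) = LS(M) - sum(successors on chain A) = 17 - 7 = 10
LS = LF - duration = 10 - 3 = 7
Total float = LS - ES = 7 - 2 = 5

5


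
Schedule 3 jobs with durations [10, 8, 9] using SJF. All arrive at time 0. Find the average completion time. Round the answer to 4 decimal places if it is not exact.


SJF order (ascending): [8, 9, 10]
Completion times:
  Job 1: burst=8, C=8
  Job 2: burst=9, C=17
  Job 3: burst=10, C=27
Average completion = 52/3 = 17.3333

17.3333


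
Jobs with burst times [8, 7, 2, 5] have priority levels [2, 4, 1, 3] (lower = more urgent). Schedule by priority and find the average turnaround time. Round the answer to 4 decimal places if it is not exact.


Sort by priority (ascending = highest first):
Order: [(1, 2), (2, 8), (3, 5), (4, 7)]
Completion times:
  Priority 1, burst=2, C=2
  Priority 2, burst=8, C=10
  Priority 3, burst=5, C=15
  Priority 4, burst=7, C=22
Average turnaround = 49/4 = 12.25

12.25


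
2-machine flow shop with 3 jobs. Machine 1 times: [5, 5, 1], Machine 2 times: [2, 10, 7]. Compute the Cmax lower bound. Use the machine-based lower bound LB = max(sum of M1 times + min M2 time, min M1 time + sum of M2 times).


LB1 = sum(M1 times) + min(M2 times) = 11 + 2 = 13
LB2 = min(M1 times) + sum(M2 times) = 1 + 19 = 20
Lower bound = max(LB1, LB2) = max(13, 20) = 20

20


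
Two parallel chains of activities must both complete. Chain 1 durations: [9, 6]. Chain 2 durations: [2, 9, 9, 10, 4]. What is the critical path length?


Path A total = 9 + 6 = 15
Path B total = 2 + 9 + 9 + 10 + 4 = 34
Critical path = longest path = max(15, 34) = 34

34


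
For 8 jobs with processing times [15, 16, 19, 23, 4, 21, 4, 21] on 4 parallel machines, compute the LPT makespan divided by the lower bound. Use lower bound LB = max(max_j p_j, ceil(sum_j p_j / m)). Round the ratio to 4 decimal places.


LPT order: [23, 21, 21, 19, 16, 15, 4, 4]
Machine loads after assignment: [27, 36, 25, 35]
LPT makespan = 36
Lower bound = max(max_job, ceil(total/4)) = max(23, 31) = 31
Ratio = 36 / 31 = 1.1613

1.1613


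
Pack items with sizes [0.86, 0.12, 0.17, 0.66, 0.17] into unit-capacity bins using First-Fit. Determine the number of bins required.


Place items sequentially using First-Fit:
  Item 0.86 -> new Bin 1
  Item 0.12 -> Bin 1 (now 0.98)
  Item 0.17 -> new Bin 2
  Item 0.66 -> Bin 2 (now 0.83)
  Item 0.17 -> Bin 2 (now 1.0)
Total bins used = 2

2


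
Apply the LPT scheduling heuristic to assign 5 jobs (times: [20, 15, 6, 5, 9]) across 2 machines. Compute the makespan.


Sort jobs in decreasing order (LPT): [20, 15, 9, 6, 5]
Assign each job to the least loaded machine:
  Machine 1: jobs [20, 6], load = 26
  Machine 2: jobs [15, 9, 5], load = 29
Makespan = max load = 29

29


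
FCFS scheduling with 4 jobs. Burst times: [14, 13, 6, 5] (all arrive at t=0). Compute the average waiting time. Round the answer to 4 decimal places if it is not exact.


FCFS order (as given): [14, 13, 6, 5]
Waiting times:
  Job 1: wait = 0
  Job 2: wait = 14
  Job 3: wait = 27
  Job 4: wait = 33
Sum of waiting times = 74
Average waiting time = 74/4 = 18.5

18.5


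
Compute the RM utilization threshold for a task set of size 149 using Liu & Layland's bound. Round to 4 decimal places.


Compute 2^(1/149) = 1.0046628318
Subtract 1: 1.0046628318 - 1 = 0.0046628318
Multiply by n: 149 * 0.0046628318 = 0.6947619382
Round to 4 dp: 0.6948

0.6948


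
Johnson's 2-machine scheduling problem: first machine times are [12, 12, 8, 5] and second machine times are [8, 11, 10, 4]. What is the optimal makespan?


Apply Johnson's rule:
  Group 1 (a <= b): [(3, 8, 10)]
  Group 2 (a > b): [(2, 12, 11), (1, 12, 8), (4, 5, 4)]
Optimal job order: [3, 2, 1, 4]
Schedule:
  Job 3: M1 done at 8, M2 done at 18
  Job 2: M1 done at 20, M2 done at 31
  Job 1: M1 done at 32, M2 done at 40
  Job 4: M1 done at 37, M2 done at 44
Makespan = 44

44


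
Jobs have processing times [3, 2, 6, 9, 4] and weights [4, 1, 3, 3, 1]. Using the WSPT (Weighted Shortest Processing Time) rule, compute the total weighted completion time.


Compute p/w ratios and sort ascending (WSPT): [(3, 4), (2, 1), (6, 3), (9, 3), (4, 1)]
Compute weighted completion times:
  Job (p=3,w=4): C=3, w*C=4*3=12
  Job (p=2,w=1): C=5, w*C=1*5=5
  Job (p=6,w=3): C=11, w*C=3*11=33
  Job (p=9,w=3): C=20, w*C=3*20=60
  Job (p=4,w=1): C=24, w*C=1*24=24
Total weighted completion time = 134

134


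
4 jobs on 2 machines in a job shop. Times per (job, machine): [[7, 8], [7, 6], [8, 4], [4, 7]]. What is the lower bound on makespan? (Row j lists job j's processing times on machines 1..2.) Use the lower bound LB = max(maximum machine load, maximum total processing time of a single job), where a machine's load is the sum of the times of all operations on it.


Machine loads:
  Machine 1: 7 + 7 + 8 + 4 = 26
  Machine 2: 8 + 6 + 4 + 7 = 25
Max machine load = 26
Job totals:
  Job 1: 15
  Job 2: 13
  Job 3: 12
  Job 4: 11
Max job total = 15
Lower bound = max(26, 15) = 26

26


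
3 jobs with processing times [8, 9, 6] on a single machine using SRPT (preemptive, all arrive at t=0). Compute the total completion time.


Since all jobs arrive at t=0, SRPT equals SPT ordering.
SPT order: [6, 8, 9]
Completion times:
  Job 1: p=6, C=6
  Job 2: p=8, C=14
  Job 3: p=9, C=23
Total completion time = 6 + 14 + 23 = 43

43


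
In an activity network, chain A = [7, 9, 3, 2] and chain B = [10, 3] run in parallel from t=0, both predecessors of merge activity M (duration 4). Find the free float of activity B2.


ES(B2) = sum of predecessors on chain B = 10
EF(B2) = ES + duration = 10 + 3 = 13
Successor of B2 is M. ES(M) = max(sum(A), sum(B)) = max(21, 13) = 21
Free float = ES(successor) - EF(current) = 21 - 13 = 8

8


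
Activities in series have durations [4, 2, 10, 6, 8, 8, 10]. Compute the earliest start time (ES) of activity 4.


Activity 4 starts after activities 1 through 3 complete.
Predecessor durations: [4, 2, 10]
ES = 4 + 2 + 10 = 16

16


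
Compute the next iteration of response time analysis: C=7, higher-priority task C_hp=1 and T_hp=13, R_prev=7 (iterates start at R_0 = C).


R_next = C + ceil(R_prev / T_hp) * C_hp
ceil(7 / 13) = ceil(0.5385) = 1
Interference = 1 * 1 = 1
R_next = 7 + 1 = 8

8


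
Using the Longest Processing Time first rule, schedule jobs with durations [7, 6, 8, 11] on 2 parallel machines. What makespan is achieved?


Sort jobs in decreasing order (LPT): [11, 8, 7, 6]
Assign each job to the least loaded machine:
  Machine 1: jobs [11, 6], load = 17
  Machine 2: jobs [8, 7], load = 15
Makespan = max load = 17

17


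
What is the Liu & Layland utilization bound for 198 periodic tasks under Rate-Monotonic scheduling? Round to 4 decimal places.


Compute 2^(1/198) = 1.0035068781
Subtract 1: 1.0035068781 - 1 = 0.0035068781
Multiply by n: 198 * 0.0035068781 = 0.6943618638
Round to 4 dp: 0.6944

0.6944


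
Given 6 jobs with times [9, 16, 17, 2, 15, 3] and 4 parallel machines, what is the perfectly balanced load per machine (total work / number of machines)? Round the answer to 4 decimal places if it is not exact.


Total processing time = 9 + 16 + 17 + 2 + 15 + 3 = 62
Number of machines = 4
Ideal balanced load = 62 / 4 = 15.5

15.5


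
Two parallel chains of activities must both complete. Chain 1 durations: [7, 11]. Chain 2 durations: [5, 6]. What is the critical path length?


Path A total = 7 + 11 = 18
Path B total = 5 + 6 = 11
Critical path = longest path = max(18, 11) = 18

18


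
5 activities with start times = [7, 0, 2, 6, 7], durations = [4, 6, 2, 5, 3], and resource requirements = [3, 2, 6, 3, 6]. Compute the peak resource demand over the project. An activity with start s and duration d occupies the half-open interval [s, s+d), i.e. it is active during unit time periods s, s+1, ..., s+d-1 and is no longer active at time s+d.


Each activity i is active on [start_i, start_i + duration_i).
Compute total resource usage per time slot:
  t=0: active resources = [2], total = 2
  t=1: active resources = [2], total = 2
  t=2: active resources = [2, 6], total = 8
  t=3: active resources = [2, 6], total = 8
  t=4: active resources = [2], total = 2
  t=5: active resources = [2], total = 2
  t=6: active resources = [3], total = 3
  t=7: active resources = [3, 3, 6], total = 12
  t=8: active resources = [3, 3, 6], total = 12
  t=9: active resources = [3, 3, 6], total = 12
  t=10: active resources = [3, 3], total = 6
Peak resource demand = 12

12


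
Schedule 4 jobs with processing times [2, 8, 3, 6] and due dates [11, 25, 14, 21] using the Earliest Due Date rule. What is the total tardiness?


Sort by due date (EDD order): [(2, 11), (3, 14), (6, 21), (8, 25)]
Compute completion times and tardiness:
  Job 1: p=2, d=11, C=2, tardiness=max(0,2-11)=0
  Job 2: p=3, d=14, C=5, tardiness=max(0,5-14)=0
  Job 3: p=6, d=21, C=11, tardiness=max(0,11-21)=0
  Job 4: p=8, d=25, C=19, tardiness=max(0,19-25)=0
Total tardiness = 0

0


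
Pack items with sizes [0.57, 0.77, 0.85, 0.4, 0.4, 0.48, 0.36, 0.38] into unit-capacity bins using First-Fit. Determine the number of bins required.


Place items sequentially using First-Fit:
  Item 0.57 -> new Bin 1
  Item 0.77 -> new Bin 2
  Item 0.85 -> new Bin 3
  Item 0.4 -> Bin 1 (now 0.97)
  Item 0.4 -> new Bin 4
  Item 0.48 -> Bin 4 (now 0.88)
  Item 0.36 -> new Bin 5
  Item 0.38 -> Bin 5 (now 0.74)
Total bins used = 5

5


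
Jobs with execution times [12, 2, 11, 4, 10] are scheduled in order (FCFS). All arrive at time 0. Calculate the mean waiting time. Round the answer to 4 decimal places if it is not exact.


FCFS order (as given): [12, 2, 11, 4, 10]
Waiting times:
  Job 1: wait = 0
  Job 2: wait = 12
  Job 3: wait = 14
  Job 4: wait = 25
  Job 5: wait = 29
Sum of waiting times = 80
Average waiting time = 80/5 = 16.0

16.0


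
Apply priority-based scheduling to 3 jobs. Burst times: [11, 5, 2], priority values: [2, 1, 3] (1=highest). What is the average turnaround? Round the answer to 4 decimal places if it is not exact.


Sort by priority (ascending = highest first):
Order: [(1, 5), (2, 11), (3, 2)]
Completion times:
  Priority 1, burst=5, C=5
  Priority 2, burst=11, C=16
  Priority 3, burst=2, C=18
Average turnaround = 39/3 = 13.0

13.0


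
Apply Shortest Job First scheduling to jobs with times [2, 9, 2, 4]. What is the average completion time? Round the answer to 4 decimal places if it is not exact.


SJF order (ascending): [2, 2, 4, 9]
Completion times:
  Job 1: burst=2, C=2
  Job 2: burst=2, C=4
  Job 3: burst=4, C=8
  Job 4: burst=9, C=17
Average completion = 31/4 = 7.75

7.75


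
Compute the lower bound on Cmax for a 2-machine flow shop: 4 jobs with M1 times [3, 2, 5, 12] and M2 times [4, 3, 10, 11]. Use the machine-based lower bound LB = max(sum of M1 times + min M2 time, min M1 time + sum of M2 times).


LB1 = sum(M1 times) + min(M2 times) = 22 + 3 = 25
LB2 = min(M1 times) + sum(M2 times) = 2 + 28 = 30
Lower bound = max(LB1, LB2) = max(25, 30) = 30

30


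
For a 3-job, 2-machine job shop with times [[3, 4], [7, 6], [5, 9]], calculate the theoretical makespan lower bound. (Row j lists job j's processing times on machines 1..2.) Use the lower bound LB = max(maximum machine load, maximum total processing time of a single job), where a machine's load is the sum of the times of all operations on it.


Machine loads:
  Machine 1: 3 + 7 + 5 = 15
  Machine 2: 4 + 6 + 9 = 19
Max machine load = 19
Job totals:
  Job 1: 7
  Job 2: 13
  Job 3: 14
Max job total = 14
Lower bound = max(19, 14) = 19

19


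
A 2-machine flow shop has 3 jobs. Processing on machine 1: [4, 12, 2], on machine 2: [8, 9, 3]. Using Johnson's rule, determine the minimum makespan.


Apply Johnson's rule:
  Group 1 (a <= b): [(3, 2, 3), (1, 4, 8)]
  Group 2 (a > b): [(2, 12, 9)]
Optimal job order: [3, 1, 2]
Schedule:
  Job 3: M1 done at 2, M2 done at 5
  Job 1: M1 done at 6, M2 done at 14
  Job 2: M1 done at 18, M2 done at 27
Makespan = 27

27


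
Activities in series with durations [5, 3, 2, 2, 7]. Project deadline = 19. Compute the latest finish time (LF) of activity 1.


LF(activity 1) = deadline - sum of successor durations
Successors: activities 2 through 5 with durations [3, 2, 2, 7]
Sum of successor durations = 14
LF = 19 - 14 = 5

5


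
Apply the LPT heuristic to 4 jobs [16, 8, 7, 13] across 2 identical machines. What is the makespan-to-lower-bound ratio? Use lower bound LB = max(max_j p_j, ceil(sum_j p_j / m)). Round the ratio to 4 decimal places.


LPT order: [16, 13, 8, 7]
Machine loads after assignment: [23, 21]
LPT makespan = 23
Lower bound = max(max_job, ceil(total/2)) = max(16, 22) = 22
Ratio = 23 / 22 = 1.0455

1.0455


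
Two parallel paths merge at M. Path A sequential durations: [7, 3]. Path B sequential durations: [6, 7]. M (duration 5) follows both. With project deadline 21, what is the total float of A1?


Forward pass: ES(A1) = sum of predecessors on chain A = 0
EF = ES + duration = 0 + 7 = 7
Backward pass: LF(M) = deadline = 21; LS(M) = 21 - 5 = 16
LF(A1) = LS(M) - sum(successors on chain A) = 16 - 3 = 13
LS = LF - duration = 13 - 7 = 6
Total float = LS - ES = 6 - 0 = 6

6


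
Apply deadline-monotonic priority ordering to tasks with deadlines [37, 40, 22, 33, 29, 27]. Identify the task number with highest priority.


Sort tasks by relative deadline (ascending):
  Task 3: deadline = 22
  Task 6: deadline = 27
  Task 5: deadline = 29
  Task 4: deadline = 33
  Task 1: deadline = 37
  Task 2: deadline = 40
Priority order (highest first): [3, 6, 5, 4, 1, 2]
Highest priority task = 3

3


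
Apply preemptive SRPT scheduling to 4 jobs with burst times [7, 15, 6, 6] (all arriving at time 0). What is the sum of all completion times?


Since all jobs arrive at t=0, SRPT equals SPT ordering.
SPT order: [6, 6, 7, 15]
Completion times:
  Job 1: p=6, C=6
  Job 2: p=6, C=12
  Job 3: p=7, C=19
  Job 4: p=15, C=34
Total completion time = 6 + 12 + 19 + 34 = 71

71


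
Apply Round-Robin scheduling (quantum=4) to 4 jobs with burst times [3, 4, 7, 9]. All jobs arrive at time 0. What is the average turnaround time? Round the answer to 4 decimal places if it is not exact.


Time quantum = 4
Execution trace:
  J1 runs 3 units, time = 3
  J2 runs 4 units, time = 7
  J3 runs 4 units, time = 11
  J4 runs 4 units, time = 15
  J3 runs 3 units, time = 18
  J4 runs 4 units, time = 22
  J4 runs 1 units, time = 23
Finish times: [3, 7, 18, 23]
Average turnaround = 51/4 = 12.75

12.75


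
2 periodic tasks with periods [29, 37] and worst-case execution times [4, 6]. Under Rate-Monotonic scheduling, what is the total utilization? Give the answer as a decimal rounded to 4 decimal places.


Compute individual utilizations (exact fractions):
  Task 1: C/T = 4/29 (approx. 0.1379)
  Task 2: C/T = 6/37 (approx. 0.1622)
Total utilization U = 4/29 + 6/37 = 322/1073
Rounded to 4 decimal places: U = 0.3001
RM (Liu & Layland) bound for 2 tasks = 0.828427; compare with U = 322/1073 (approx. 0.300093)
U <= bound, so schedulable by RM sufficient condition.

0.3001


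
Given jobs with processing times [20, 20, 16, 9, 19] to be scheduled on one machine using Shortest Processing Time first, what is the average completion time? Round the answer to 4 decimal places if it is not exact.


Sort jobs by processing time (SPT order): [9, 16, 19, 20, 20]
Compute completion times sequentially:
  Job 1: processing = 9, completes at 9
  Job 2: processing = 16, completes at 25
  Job 3: processing = 19, completes at 44
  Job 4: processing = 20, completes at 64
  Job 5: processing = 20, completes at 84
Sum of completion times = 226
Average completion time = 226/5 = 45.2

45.2


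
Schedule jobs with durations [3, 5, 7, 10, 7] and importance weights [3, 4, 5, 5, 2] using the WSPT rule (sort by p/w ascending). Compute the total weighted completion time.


Compute p/w ratios and sort ascending (WSPT): [(3, 3), (5, 4), (7, 5), (10, 5), (7, 2)]
Compute weighted completion times:
  Job (p=3,w=3): C=3, w*C=3*3=9
  Job (p=5,w=4): C=8, w*C=4*8=32
  Job (p=7,w=5): C=15, w*C=5*15=75
  Job (p=10,w=5): C=25, w*C=5*25=125
  Job (p=7,w=2): C=32, w*C=2*32=64
Total weighted completion time = 305

305


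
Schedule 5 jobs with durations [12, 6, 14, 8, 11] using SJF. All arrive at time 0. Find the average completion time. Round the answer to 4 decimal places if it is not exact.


SJF order (ascending): [6, 8, 11, 12, 14]
Completion times:
  Job 1: burst=6, C=6
  Job 2: burst=8, C=14
  Job 3: burst=11, C=25
  Job 4: burst=12, C=37
  Job 5: burst=14, C=51
Average completion = 133/5 = 26.6

26.6


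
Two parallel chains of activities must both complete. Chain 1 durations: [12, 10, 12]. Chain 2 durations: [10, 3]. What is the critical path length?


Path A total = 12 + 10 + 12 = 34
Path B total = 10 + 3 = 13
Critical path = longest path = max(34, 13) = 34

34


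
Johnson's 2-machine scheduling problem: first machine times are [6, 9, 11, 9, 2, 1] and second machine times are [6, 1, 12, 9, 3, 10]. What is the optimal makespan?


Apply Johnson's rule:
  Group 1 (a <= b): [(6, 1, 10), (5, 2, 3), (1, 6, 6), (4, 9, 9), (3, 11, 12)]
  Group 2 (a > b): [(2, 9, 1)]
Optimal job order: [6, 5, 1, 4, 3, 2]
Schedule:
  Job 6: M1 done at 1, M2 done at 11
  Job 5: M1 done at 3, M2 done at 14
  Job 1: M1 done at 9, M2 done at 20
  Job 4: M1 done at 18, M2 done at 29
  Job 3: M1 done at 29, M2 done at 41
  Job 2: M1 done at 38, M2 done at 42
Makespan = 42

42


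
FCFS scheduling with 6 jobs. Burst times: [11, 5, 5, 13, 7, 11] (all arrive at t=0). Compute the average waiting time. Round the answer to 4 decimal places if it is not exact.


FCFS order (as given): [11, 5, 5, 13, 7, 11]
Waiting times:
  Job 1: wait = 0
  Job 2: wait = 11
  Job 3: wait = 16
  Job 4: wait = 21
  Job 5: wait = 34
  Job 6: wait = 41
Sum of waiting times = 123
Average waiting time = 123/6 = 20.5

20.5


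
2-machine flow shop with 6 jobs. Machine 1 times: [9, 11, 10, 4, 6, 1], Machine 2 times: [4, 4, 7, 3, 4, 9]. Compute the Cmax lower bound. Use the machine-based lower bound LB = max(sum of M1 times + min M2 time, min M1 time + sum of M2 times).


LB1 = sum(M1 times) + min(M2 times) = 41 + 3 = 44
LB2 = min(M1 times) + sum(M2 times) = 1 + 31 = 32
Lower bound = max(LB1, LB2) = max(44, 32) = 44

44


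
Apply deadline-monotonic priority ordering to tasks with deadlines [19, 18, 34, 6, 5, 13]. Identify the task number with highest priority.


Sort tasks by relative deadline (ascending):
  Task 5: deadline = 5
  Task 4: deadline = 6
  Task 6: deadline = 13
  Task 2: deadline = 18
  Task 1: deadline = 19
  Task 3: deadline = 34
Priority order (highest first): [5, 4, 6, 2, 1, 3]
Highest priority task = 5

5


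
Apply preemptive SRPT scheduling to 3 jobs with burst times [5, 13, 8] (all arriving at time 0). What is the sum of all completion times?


Since all jobs arrive at t=0, SRPT equals SPT ordering.
SPT order: [5, 8, 13]
Completion times:
  Job 1: p=5, C=5
  Job 2: p=8, C=13
  Job 3: p=13, C=26
Total completion time = 5 + 13 + 26 = 44

44


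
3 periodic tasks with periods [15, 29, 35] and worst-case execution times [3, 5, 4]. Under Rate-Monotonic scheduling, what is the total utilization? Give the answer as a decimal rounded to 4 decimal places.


Compute individual utilizations (exact fractions):
  Task 1: C/T = 3/15 = 1/5 (approx. 0.2)
  Task 2: C/T = 5/29 (approx. 0.1724)
  Task 3: C/T = 4/35 (approx. 0.1143)
Total utilization U = 1/5 + 5/29 + 4/35 = 494/1015
Rounded to 4 decimal places: U = 0.4867
RM (Liu & Layland) bound for 3 tasks = 0.779763; compare with U = 494/1015 (approx. 0.486700)
U <= bound, so schedulable by RM sufficient condition.

0.4867


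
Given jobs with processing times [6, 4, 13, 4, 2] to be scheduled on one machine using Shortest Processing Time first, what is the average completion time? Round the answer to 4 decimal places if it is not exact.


Sort jobs by processing time (SPT order): [2, 4, 4, 6, 13]
Compute completion times sequentially:
  Job 1: processing = 2, completes at 2
  Job 2: processing = 4, completes at 6
  Job 3: processing = 4, completes at 10
  Job 4: processing = 6, completes at 16
  Job 5: processing = 13, completes at 29
Sum of completion times = 63
Average completion time = 63/5 = 12.6

12.6


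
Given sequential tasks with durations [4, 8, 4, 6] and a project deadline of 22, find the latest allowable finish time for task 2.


LF(activity 2) = deadline - sum of successor durations
Successors: activities 3 through 4 with durations [4, 6]
Sum of successor durations = 10
LF = 22 - 10 = 12

12


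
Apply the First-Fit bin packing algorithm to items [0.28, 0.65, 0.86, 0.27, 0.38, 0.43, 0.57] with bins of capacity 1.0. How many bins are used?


Place items sequentially using First-Fit:
  Item 0.28 -> new Bin 1
  Item 0.65 -> Bin 1 (now 0.93)
  Item 0.86 -> new Bin 2
  Item 0.27 -> new Bin 3
  Item 0.38 -> Bin 3 (now 0.65)
  Item 0.43 -> new Bin 4
  Item 0.57 -> Bin 4 (now 1.0)
Total bins used = 4

4


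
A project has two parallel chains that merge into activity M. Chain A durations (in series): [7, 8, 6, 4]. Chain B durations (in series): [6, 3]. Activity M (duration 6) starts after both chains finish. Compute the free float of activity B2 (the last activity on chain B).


ES(B2) = sum of predecessors on chain B = 6
EF(B2) = ES + duration = 6 + 3 = 9
Successor of B2 is M. ES(M) = max(sum(A), sum(B)) = max(25, 9) = 25
Free float = ES(successor) - EF(current) = 25 - 9 = 16

16


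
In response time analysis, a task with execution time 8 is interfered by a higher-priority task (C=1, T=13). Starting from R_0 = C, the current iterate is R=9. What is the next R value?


R_next = C + ceil(R_prev / T_hp) * C_hp
ceil(9 / 13) = ceil(0.6923) = 1
Interference = 1 * 1 = 1
R_next = 8 + 1 = 9
R_next = R_prev, so the iteration has converged (response time = 9).

9


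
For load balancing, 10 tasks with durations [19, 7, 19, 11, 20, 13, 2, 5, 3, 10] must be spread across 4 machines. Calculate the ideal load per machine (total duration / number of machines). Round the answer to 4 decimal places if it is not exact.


Total processing time = 19 + 7 + 19 + 11 + 20 + 13 + 2 + 5 + 3 + 10 = 109
Number of machines = 4
Ideal balanced load = 109 / 4 = 27.25

27.25


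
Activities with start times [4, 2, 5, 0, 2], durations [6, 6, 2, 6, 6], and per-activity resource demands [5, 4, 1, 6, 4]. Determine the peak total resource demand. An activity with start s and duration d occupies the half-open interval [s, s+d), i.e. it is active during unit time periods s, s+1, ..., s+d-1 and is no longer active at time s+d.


Each activity i is active on [start_i, start_i + duration_i).
Compute total resource usage per time slot:
  t=0: active resources = [6], total = 6
  t=1: active resources = [6], total = 6
  t=2: active resources = [4, 6, 4], total = 14
  t=3: active resources = [4, 6, 4], total = 14
  t=4: active resources = [5, 4, 6, 4], total = 19
  t=5: active resources = [5, 4, 1, 6, 4], total = 20
  t=6: active resources = [5, 4, 1, 4], total = 14
  t=7: active resources = [5, 4, 4], total = 13
  t=8: active resources = [5], total = 5
  t=9: active resources = [5], total = 5
Peak resource demand = 20

20


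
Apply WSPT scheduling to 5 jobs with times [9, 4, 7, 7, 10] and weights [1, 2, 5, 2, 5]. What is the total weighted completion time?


Compute p/w ratios and sort ascending (WSPT): [(7, 5), (4, 2), (10, 5), (7, 2), (9, 1)]
Compute weighted completion times:
  Job (p=7,w=5): C=7, w*C=5*7=35
  Job (p=4,w=2): C=11, w*C=2*11=22
  Job (p=10,w=5): C=21, w*C=5*21=105
  Job (p=7,w=2): C=28, w*C=2*28=56
  Job (p=9,w=1): C=37, w*C=1*37=37
Total weighted completion time = 255

255


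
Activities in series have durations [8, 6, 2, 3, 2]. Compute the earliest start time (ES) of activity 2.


Activity 2 starts after activities 1 through 1 complete.
Predecessor durations: [8]
ES = 8 = 8

8


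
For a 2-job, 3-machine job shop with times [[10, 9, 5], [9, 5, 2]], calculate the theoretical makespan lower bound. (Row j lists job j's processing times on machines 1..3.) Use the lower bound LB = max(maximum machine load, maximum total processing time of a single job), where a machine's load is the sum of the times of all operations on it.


Machine loads:
  Machine 1: 10 + 9 = 19
  Machine 2: 9 + 5 = 14
  Machine 3: 5 + 2 = 7
Max machine load = 19
Job totals:
  Job 1: 24
  Job 2: 16
Max job total = 24
Lower bound = max(19, 24) = 24

24


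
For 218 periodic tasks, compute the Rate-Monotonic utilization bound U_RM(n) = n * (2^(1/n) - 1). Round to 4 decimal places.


Compute 2^(1/218) = 1.0031846344
Subtract 1: 1.0031846344 - 1 = 0.0031846344
Multiply by n: 218 * 0.0031846344 = 0.6942502992
Round to 4 dp: 0.6943

0.6943


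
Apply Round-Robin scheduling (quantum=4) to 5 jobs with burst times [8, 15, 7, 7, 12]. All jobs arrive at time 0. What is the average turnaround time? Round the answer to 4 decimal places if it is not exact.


Time quantum = 4
Execution trace:
  J1 runs 4 units, time = 4
  J2 runs 4 units, time = 8
  J3 runs 4 units, time = 12
  J4 runs 4 units, time = 16
  J5 runs 4 units, time = 20
  J1 runs 4 units, time = 24
  J2 runs 4 units, time = 28
  J3 runs 3 units, time = 31
  J4 runs 3 units, time = 34
  J5 runs 4 units, time = 38
  J2 runs 4 units, time = 42
  J5 runs 4 units, time = 46
  J2 runs 3 units, time = 49
Finish times: [24, 49, 31, 34, 46]
Average turnaround = 184/5 = 36.8

36.8


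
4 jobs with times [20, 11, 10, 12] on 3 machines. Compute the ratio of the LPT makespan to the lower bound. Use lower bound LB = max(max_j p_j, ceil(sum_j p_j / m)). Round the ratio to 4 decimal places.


LPT order: [20, 12, 11, 10]
Machine loads after assignment: [20, 12, 21]
LPT makespan = 21
Lower bound = max(max_job, ceil(total/3)) = max(20, 18) = 20
Ratio = 21 / 20 = 1.05

1.05


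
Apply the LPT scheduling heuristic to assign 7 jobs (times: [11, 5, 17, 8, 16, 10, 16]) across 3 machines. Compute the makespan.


Sort jobs in decreasing order (LPT): [17, 16, 16, 11, 10, 8, 5]
Assign each job to the least loaded machine:
  Machine 1: jobs [17, 8, 5], load = 30
  Machine 2: jobs [16, 11], load = 27
  Machine 3: jobs [16, 10], load = 26
Makespan = max load = 30

30


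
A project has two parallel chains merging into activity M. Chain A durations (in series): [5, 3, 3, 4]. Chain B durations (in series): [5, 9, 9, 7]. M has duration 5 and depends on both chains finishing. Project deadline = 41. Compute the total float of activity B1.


Forward pass: ES(B1) = sum of predecessors on chain B = 0
EF = ES + duration = 0 + 5 = 5
Backward pass: LF(M) = deadline = 41; LS(M) = 41 - 5 = 36
LF(B1) = LS(M) - sum(successors on chain B) = 36 - 25 = 11
LS = LF - duration = 11 - 5 = 6
Total float = LS - ES = 6 - 0 = 6

6


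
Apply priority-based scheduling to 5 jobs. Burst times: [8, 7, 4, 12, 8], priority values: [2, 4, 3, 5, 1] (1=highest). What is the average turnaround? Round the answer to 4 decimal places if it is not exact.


Sort by priority (ascending = highest first):
Order: [(1, 8), (2, 8), (3, 4), (4, 7), (5, 12)]
Completion times:
  Priority 1, burst=8, C=8
  Priority 2, burst=8, C=16
  Priority 3, burst=4, C=20
  Priority 4, burst=7, C=27
  Priority 5, burst=12, C=39
Average turnaround = 110/5 = 22.0

22.0


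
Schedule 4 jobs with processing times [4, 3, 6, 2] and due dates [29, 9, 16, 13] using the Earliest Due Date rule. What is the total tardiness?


Sort by due date (EDD order): [(3, 9), (2, 13), (6, 16), (4, 29)]
Compute completion times and tardiness:
  Job 1: p=3, d=9, C=3, tardiness=max(0,3-9)=0
  Job 2: p=2, d=13, C=5, tardiness=max(0,5-13)=0
  Job 3: p=6, d=16, C=11, tardiness=max(0,11-16)=0
  Job 4: p=4, d=29, C=15, tardiness=max(0,15-29)=0
Total tardiness = 0

0
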